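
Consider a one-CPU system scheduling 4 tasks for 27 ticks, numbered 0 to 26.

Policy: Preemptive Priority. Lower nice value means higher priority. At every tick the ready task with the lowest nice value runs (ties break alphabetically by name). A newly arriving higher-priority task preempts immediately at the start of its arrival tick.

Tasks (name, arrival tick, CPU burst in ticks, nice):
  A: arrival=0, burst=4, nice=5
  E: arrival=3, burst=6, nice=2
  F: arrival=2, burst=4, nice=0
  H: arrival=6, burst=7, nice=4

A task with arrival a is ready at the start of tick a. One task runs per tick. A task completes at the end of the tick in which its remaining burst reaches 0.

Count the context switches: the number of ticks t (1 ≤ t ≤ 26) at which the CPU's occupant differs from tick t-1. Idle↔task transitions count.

context switches = 5

t=0: ready={A} → run A
t=1: ready={A} → run A
t=2: ready={A,F} → run F
t=3: ready={A,E,F} → run F
t=4: ready={A,E,F} → run F
t=5: ready={A,E,F} → run F
t=6: ready={A,E,H} → run E
t=7: ready={A,E,H} → run E
t=8: ready={A,E,H} → run E
t=9: ready={A,E,H} → run E
t=10: ready={A,E,H} → run E
t=11: ready={A,E,H} → run E
t=12: ready={A,H} → run H
t=13: ready={A,H} → run H
t=14: ready={A,H} → run H
t=15: ready={A,H} → run H
t=16: ready={A,H} → run H
t=17: ready={A,H} → run H
t=18: ready={A,H} → run H
t=19: ready={A} → run A
t=20: ready={A} → run A
t=21: (idle)
t=22: (idle)
t=23: (idle)
t=24: (idle)
t=25: (idle)
t=26: (idle)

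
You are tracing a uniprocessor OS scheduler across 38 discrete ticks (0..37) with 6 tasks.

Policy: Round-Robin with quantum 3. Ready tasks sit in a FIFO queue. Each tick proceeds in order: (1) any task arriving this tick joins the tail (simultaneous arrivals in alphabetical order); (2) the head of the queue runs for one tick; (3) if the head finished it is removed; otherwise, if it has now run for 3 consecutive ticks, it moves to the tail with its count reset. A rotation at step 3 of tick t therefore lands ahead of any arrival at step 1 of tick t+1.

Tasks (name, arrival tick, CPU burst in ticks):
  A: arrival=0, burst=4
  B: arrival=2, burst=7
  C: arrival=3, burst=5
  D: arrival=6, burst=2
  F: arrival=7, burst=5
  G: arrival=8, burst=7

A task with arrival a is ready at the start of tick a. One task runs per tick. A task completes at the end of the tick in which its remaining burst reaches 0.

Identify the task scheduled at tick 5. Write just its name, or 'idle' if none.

running at tick 5 = B

t=0: queue=[A] q_used=0 → run A
t=1: queue=[A] q_used=1 → run A
t=2: queue=[A,B] q_used=2 → run A
t=3: queue=[B,A,C] q_used=0 → run B
t=4: queue=[B,A,C] q_used=1 → run B
t=5: queue=[B,A,C] q_used=2 → run B
t=6: queue=[A,C,B,D] q_used=0 → run A
t=7: queue=[C,B,D,F] q_used=0 → run C
t=8: queue=[C,B,D,F,G] q_used=1 → run C
t=9: queue=[C,B,D,F,G] q_used=2 → run C
t=10: queue=[B,D,F,G,C] q_used=0 → run B
t=11: queue=[B,D,F,G,C] q_used=1 → run B
t=12: queue=[B,D,F,G,C] q_used=2 → run B
t=13: queue=[D,F,G,C,B] q_used=0 → run D
t=14: queue=[D,F,G,C,B] q_used=1 → run D
t=15: queue=[F,G,C,B] q_used=0 → run F
t=16: queue=[F,G,C,B] q_used=1 → run F
t=17: queue=[F,G,C,B] q_used=2 → run F
t=18: queue=[G,C,B,F] q_used=0 → run G
t=19: queue=[G,C,B,F] q_used=1 → run G
t=20: queue=[G,C,B,F] q_used=2 → run G
t=21: queue=[C,B,F,G] q_used=0 → run C
t=22: queue=[C,B,F,G] q_used=1 → run C
t=23: queue=[B,F,G] q_used=0 → run B
t=24: queue=[F,G] q_used=0 → run F
t=25: queue=[F,G] q_used=1 → run F
t=26: queue=[G] q_used=0 → run G
t=27: queue=[G] q_used=1 → run G
t=28: queue=[G] q_used=2 → run G
t=29: queue=[G] q_used=0 → run G
t=30: (idle)
t=31: (idle)
t=32: (idle)
t=33: (idle)
t=34: (idle)
t=35: (idle)
t=36: (idle)
t=37: (idle)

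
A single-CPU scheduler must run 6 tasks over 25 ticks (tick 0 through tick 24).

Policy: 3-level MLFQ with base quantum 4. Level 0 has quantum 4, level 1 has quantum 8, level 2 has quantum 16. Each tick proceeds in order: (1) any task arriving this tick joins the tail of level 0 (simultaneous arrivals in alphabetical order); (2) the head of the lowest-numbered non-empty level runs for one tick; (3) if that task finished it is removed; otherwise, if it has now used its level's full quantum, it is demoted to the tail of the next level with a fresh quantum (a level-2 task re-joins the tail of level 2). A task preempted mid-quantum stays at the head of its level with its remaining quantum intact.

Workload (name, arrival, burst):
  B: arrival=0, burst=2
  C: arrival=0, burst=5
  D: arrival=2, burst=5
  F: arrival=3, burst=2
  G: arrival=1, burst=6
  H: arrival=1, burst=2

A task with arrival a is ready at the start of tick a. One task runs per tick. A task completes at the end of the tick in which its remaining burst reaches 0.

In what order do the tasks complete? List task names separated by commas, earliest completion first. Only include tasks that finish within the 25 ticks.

completion order = B, H, F, C, G, D

t=0: L0/L1/L2 = BC/-/- → run B
t=1: L0/L1/L2 = BCGH/-/- → run B
t=2: L0/L1/L2 = CGHD/-/- → run C
t=3: L0/L1/L2 = CGHDF/-/- → run C
t=4: L0/L1/L2 = CGHDF/-/- → run C
t=5: L0/L1/L2 = CGHDF/-/- → run C
t=6: L0/L1/L2 = GHDF/C/- → run G
t=7: L0/L1/L2 = GHDF/C/- → run G
t=8: L0/L1/L2 = GHDF/C/- → run G
t=9: L0/L1/L2 = GHDF/C/- → run G
t=10: L0/L1/L2 = HDF/CG/- → run H
t=11: L0/L1/L2 = HDF/CG/- → run H
t=12: L0/L1/L2 = DF/CG/- → run D
t=13: L0/L1/L2 = DF/CG/- → run D
t=14: L0/L1/L2 = DF/CG/- → run D
t=15: L0/L1/L2 = DF/CG/- → run D
t=16: L0/L1/L2 = F/CGD/- → run F
t=17: L0/L1/L2 = F/CGD/- → run F
t=18: L0/L1/L2 = -/CGD/- → run C
t=19: L0/L1/L2 = -/GD/- → run G
t=20: L0/L1/L2 = -/GD/- → run G
t=21: L0/L1/L2 = -/D/- → run D
t=22: (idle)
t=23: (idle)
t=24: (idle)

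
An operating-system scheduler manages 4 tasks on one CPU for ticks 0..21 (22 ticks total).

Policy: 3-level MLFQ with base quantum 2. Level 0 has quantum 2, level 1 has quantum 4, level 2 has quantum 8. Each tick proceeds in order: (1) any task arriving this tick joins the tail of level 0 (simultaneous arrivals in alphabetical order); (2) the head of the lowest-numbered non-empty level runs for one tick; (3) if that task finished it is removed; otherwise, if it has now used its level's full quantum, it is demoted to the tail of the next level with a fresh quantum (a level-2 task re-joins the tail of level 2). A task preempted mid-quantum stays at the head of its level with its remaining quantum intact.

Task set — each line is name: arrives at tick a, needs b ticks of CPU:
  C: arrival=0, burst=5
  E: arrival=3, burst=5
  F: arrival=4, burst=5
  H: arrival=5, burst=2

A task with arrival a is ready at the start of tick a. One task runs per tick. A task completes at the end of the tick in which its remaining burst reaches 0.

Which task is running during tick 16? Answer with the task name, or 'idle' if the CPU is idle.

running at tick 16 = F

t=0: L0/L1/L2 = C/-/- → run C
t=1: L0/L1/L2 = C/-/- → run C
t=2: L0/L1/L2 = -/C/- → run C
t=3: L0/L1/L2 = E/C/- → run E
t=4: L0/L1/L2 = EF/C/- → run E
t=5: L0/L1/L2 = FH/CE/- → run F
t=6: L0/L1/L2 = FH/CE/- → run F
t=7: L0/L1/L2 = H/CEF/- → run H
t=8: L0/L1/L2 = H/CEF/- → run H
t=9: L0/L1/L2 = -/CEF/- → run C
t=10: L0/L1/L2 = -/CEF/- → run C
t=11: L0/L1/L2 = -/EF/- → run E
t=12: L0/L1/L2 = -/EF/- → run E
t=13: L0/L1/L2 = -/EF/- → run E
t=14: L0/L1/L2 = -/F/- → run F
t=15: L0/L1/L2 = -/F/- → run F
t=16: L0/L1/L2 = -/F/- → run F
t=17: (idle)
t=18: (idle)
t=19: (idle)
t=20: (idle)
t=21: (idle)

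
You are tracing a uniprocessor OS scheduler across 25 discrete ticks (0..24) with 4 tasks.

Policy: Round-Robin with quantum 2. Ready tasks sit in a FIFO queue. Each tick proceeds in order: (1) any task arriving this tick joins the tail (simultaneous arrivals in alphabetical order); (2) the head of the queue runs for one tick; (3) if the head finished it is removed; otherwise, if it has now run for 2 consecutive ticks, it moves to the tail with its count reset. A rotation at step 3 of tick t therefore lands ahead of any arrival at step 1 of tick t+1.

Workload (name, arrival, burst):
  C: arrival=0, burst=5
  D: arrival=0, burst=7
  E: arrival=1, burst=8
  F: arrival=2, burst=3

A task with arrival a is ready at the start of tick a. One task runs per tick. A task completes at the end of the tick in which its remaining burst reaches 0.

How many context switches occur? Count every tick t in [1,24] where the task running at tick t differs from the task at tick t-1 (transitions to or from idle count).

context switches = 13

t=0: queue=[C,D] q_used=0 → run C
t=1: queue=[C,D,E] q_used=1 → run C
t=2: queue=[D,E,C,F] q_used=0 → run D
t=3: queue=[D,E,C,F] q_used=1 → run D
t=4: queue=[E,C,F,D] q_used=0 → run E
t=5: queue=[E,C,F,D] q_used=1 → run E
t=6: queue=[C,F,D,E] q_used=0 → run C
t=7: queue=[C,F,D,E] q_used=1 → run C
t=8: queue=[F,D,E,C] q_used=0 → run F
t=9: queue=[F,D,E,C] q_used=1 → run F
t=10: queue=[D,E,C,F] q_used=0 → run D
t=11: queue=[D,E,C,F] q_used=1 → run D
t=12: queue=[E,C,F,D] q_used=0 → run E
t=13: queue=[E,C,F,D] q_used=1 → run E
t=14: queue=[C,F,D,E] q_used=0 → run C
t=15: queue=[F,D,E] q_used=0 → run F
t=16: queue=[D,E] q_used=0 → run D
t=17: queue=[D,E] q_used=1 → run D
t=18: queue=[E,D] q_used=0 → run E
t=19: queue=[E,D] q_used=1 → run E
t=20: queue=[D,E] q_used=0 → run D
t=21: queue=[E] q_used=0 → run E
t=22: queue=[E] q_used=1 → run E
t=23: (idle)
t=24: (idle)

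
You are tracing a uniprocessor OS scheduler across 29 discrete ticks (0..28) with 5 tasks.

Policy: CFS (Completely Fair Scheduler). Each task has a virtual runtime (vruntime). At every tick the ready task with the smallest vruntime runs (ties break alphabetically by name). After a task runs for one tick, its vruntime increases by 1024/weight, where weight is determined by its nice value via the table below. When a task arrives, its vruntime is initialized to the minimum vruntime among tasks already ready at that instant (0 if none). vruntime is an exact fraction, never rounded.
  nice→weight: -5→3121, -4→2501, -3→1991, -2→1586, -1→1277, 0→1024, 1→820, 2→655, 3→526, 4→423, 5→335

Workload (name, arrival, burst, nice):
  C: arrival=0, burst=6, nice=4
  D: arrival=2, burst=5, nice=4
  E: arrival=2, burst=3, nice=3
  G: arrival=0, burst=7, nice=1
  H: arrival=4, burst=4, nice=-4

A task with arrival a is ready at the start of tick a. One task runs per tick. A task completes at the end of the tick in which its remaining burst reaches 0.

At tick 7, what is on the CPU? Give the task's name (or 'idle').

t=0: vr[C=0 G=0] → run C
t=1: vr[C=1024/423 G=0] → run G
t=2: vr[C=1024/423 D=256/205 E=256/205 G=256/205] → run D
t=3: vr[C=1024/423 D=318208/86715 E=256/205 G=256/205] → run E
t=4: vr[C=1024/423 D=318208/86715 E=172288/53915 G=256/205 H=256/205] → run G
t=5: vr[C=1024/423 D=318208/86715 E=172288/53915 G=512/205 H=256/205] → run H
t=6: vr[C=1024/423 D=318208/86715 E=172288/53915 G=512/205 H=20736/12505] → run H
t=7: vr[C=1024/423 D=318208/86715 E=172288/53915 G=512/205 H=25856/12505] → run H
t=8: vr[C=1024/423 D=318208/86715 E=172288/53915 G=512/205 H=30976/12505] → run C
t=9: vr[C=2048/423 D=318208/86715 E=172288/53915 G=512/205 H=30976/12505] → run H
t=10: vr[C=2048/423 D=318208/86715 E=172288/53915 G=512/205] → run G
t=11: vr[C=2048/423 D=318208/86715 E=172288/53915 G=768/205] → run E
t=12: vr[C=2048/423 D=318208/86715 E=277248/53915 G=768/205] → run D
t=13: vr[C=2048/423 D=528128/86715 E=277248/53915 G=768/205] → run G
t=14: vr[C=2048/423 D=528128/86715 E=277248/53915 G=1024/205] → run C
t=15: vr[C=1024/141 D=528128/86715 E=277248/53915 G=1024/205] → run G
t=16: vr[C=1024/141 D=528128/86715 E=277248/53915 G=256/41] → run E
t=17: vr[C=1024/141 D=528128/86715 G=256/41] → run D
t=18: vr[C=1024/141 D=246016/28905 G=256/41] → run G
t=19: vr[C=1024/141 D=246016/28905 G=1536/205] → run C
t=20: vr[C=4096/423 D=246016/28905 G=1536/205] → run G
t=21: vr[C=4096/423 D=246016/28905] → run D
t=22: vr[C=4096/423 D=947968/86715] → run C
t=23: vr[C=5120/423 D=947968/86715] → run D
t=24: vr[C=5120/423] → run C
t=25: (idle)
t=26: (idle)
t=27: (idle)
t=28: (idle)

running at tick 7 = H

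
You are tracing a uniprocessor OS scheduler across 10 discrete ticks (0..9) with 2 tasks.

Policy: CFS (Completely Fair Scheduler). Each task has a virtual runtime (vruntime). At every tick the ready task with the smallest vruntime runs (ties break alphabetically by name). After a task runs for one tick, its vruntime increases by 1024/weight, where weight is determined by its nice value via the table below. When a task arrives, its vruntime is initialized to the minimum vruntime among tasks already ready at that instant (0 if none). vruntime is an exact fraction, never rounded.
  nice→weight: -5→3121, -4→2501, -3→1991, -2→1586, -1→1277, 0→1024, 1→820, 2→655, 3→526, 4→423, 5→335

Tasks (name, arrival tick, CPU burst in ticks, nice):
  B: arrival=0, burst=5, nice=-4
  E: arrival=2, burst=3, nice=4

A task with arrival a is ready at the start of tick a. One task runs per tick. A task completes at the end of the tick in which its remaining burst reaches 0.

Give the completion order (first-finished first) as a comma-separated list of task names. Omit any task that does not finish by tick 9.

t=0: vr[B=0] → run B
t=1: vr[B=1024/2501] → run B
t=2: vr[B=2048/2501 E=2048/2501] → run B
t=3: vr[B=3072/2501 E=2048/2501] → run E
t=4: vr[B=3072/2501 E=3427328/1057923] → run B
t=5: vr[B=4096/2501 E=3427328/1057923] → run B
t=6: vr[E=3427328/1057923] → run E
t=7: vr[E=5988352/1057923] → run E
t=8: (idle)
t=9: (idle)

completion order = B, E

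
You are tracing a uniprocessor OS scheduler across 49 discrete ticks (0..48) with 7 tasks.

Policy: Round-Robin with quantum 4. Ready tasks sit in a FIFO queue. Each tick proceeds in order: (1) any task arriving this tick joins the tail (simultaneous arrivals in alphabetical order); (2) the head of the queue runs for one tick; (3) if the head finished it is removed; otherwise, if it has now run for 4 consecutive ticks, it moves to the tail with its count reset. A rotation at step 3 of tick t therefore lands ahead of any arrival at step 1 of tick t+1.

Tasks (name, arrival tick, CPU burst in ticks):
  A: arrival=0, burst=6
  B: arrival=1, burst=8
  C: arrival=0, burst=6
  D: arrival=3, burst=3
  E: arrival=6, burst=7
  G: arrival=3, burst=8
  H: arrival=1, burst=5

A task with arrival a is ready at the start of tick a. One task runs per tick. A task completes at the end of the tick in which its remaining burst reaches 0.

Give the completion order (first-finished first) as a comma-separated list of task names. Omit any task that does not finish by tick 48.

completion order = D, A, C, B, H, G, E

t=0: queue=[A,C] q_used=0 → run A
t=1: queue=[A,C,B,H] q_used=1 → run A
t=2: queue=[A,C,B,H] q_used=2 → run A
t=3: queue=[A,C,B,H,D,G] q_used=3 → run A
t=4: queue=[C,B,H,D,G,A] q_used=0 → run C
t=5: queue=[C,B,H,D,G,A] q_used=1 → run C
t=6: queue=[C,B,H,D,G,A,E] q_used=2 → run C
t=7: queue=[C,B,H,D,G,A,E] q_used=3 → run C
t=8: queue=[B,H,D,G,A,E,C] q_used=0 → run B
t=9: queue=[B,H,D,G,A,E,C] q_used=1 → run B
t=10: queue=[B,H,D,G,A,E,C] q_used=2 → run B
t=11: queue=[B,H,D,G,A,E,C] q_used=3 → run B
t=12: queue=[H,D,G,A,E,C,B] q_used=0 → run H
t=13: queue=[H,D,G,A,E,C,B] q_used=1 → run H
t=14: queue=[H,D,G,A,E,C,B] q_used=2 → run H
t=15: queue=[H,D,G,A,E,C,B] q_used=3 → run H
t=16: queue=[D,G,A,E,C,B,H] q_used=0 → run D
t=17: queue=[D,G,A,E,C,B,H] q_used=1 → run D
t=18: queue=[D,G,A,E,C,B,H] q_used=2 → run D
t=19: queue=[G,A,E,C,B,H] q_used=0 → run G
t=20: queue=[G,A,E,C,B,H] q_used=1 → run G
t=21: queue=[G,A,E,C,B,H] q_used=2 → run G
t=22: queue=[G,A,E,C,B,H] q_used=3 → run G
t=23: queue=[A,E,C,B,H,G] q_used=0 → run A
t=24: queue=[A,E,C,B,H,G] q_used=1 → run A
t=25: queue=[E,C,B,H,G] q_used=0 → run E
t=26: queue=[E,C,B,H,G] q_used=1 → run E
t=27: queue=[E,C,B,H,G] q_used=2 → run E
t=28: queue=[E,C,B,H,G] q_used=3 → run E
t=29: queue=[C,B,H,G,E] q_used=0 → run C
t=30: queue=[C,B,H,G,E] q_used=1 → run C
t=31: queue=[B,H,G,E] q_used=0 → run B
t=32: queue=[B,H,G,E] q_used=1 → run B
t=33: queue=[B,H,G,E] q_used=2 → run B
t=34: queue=[B,H,G,E] q_used=3 → run B
t=35: queue=[H,G,E] q_used=0 → run H
t=36: queue=[G,E] q_used=0 → run G
t=37: queue=[G,E] q_used=1 → run G
t=38: queue=[G,E] q_used=2 → run G
t=39: queue=[G,E] q_used=3 → run G
t=40: queue=[E] q_used=0 → run E
t=41: queue=[E] q_used=1 → run E
t=42: queue=[E] q_used=2 → run E
t=43: (idle)
t=44: (idle)
t=45: (idle)
t=46: (idle)
t=47: (idle)
t=48: (idle)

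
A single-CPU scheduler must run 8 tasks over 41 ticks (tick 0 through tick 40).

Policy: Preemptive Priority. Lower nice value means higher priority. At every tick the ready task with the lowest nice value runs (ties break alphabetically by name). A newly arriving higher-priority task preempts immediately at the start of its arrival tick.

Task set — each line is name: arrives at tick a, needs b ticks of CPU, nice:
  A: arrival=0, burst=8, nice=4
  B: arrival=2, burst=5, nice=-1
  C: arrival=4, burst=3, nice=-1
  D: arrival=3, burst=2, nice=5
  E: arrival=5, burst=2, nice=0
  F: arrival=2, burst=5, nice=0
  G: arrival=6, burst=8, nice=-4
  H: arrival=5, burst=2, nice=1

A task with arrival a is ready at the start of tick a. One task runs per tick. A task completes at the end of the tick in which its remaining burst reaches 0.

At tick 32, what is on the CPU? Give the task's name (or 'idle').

running at tick 32 = A

t=0: ready={A} → run A
t=1: ready={A} → run A
t=2: ready={A,B,F} → run B
t=3: ready={A,B,D,F} → run B
t=4: ready={A,B,C,D,F} → run B
t=5: ready={A,B,C,D,E,F,H} → run B
t=6: ready={A,B,C,D,E,F,G,H} → run G
t=7: ready={A,B,C,D,E,F,G,H} → run G
t=8: ready={A,B,C,D,E,F,G,H} → run G
t=9: ready={A,B,C,D,E,F,G,H} → run G
t=10: ready={A,B,C,D,E,F,G,H} → run G
t=11: ready={A,B,C,D,E,F,G,H} → run G
t=12: ready={A,B,C,D,E,F,G,H} → run G
t=13: ready={A,B,C,D,E,F,G,H} → run G
t=14: ready={A,B,C,D,E,F,H} → run B
t=15: ready={A,C,D,E,F,H} → run C
t=16: ready={A,C,D,E,F,H} → run C
t=17: ready={A,C,D,E,F,H} → run C
t=18: ready={A,D,E,F,H} → run E
t=19: ready={A,D,E,F,H} → run E
t=20: ready={A,D,F,H} → run F
t=21: ready={A,D,F,H} → run F
t=22: ready={A,D,F,H} → run F
t=23: ready={A,D,F,H} → run F
t=24: ready={A,D,F,H} → run F
t=25: ready={A,D,H} → run H
t=26: ready={A,D,H} → run H
t=27: ready={A,D} → run A
t=28: ready={A,D} → run A
t=29: ready={A,D} → run A
t=30: ready={A,D} → run A
t=31: ready={A,D} → run A
t=32: ready={A,D} → run A
t=33: ready={D} → run D
t=34: ready={D} → run D
t=35: (idle)
t=36: (idle)
t=37: (idle)
t=38: (idle)
t=39: (idle)
t=40: (idle)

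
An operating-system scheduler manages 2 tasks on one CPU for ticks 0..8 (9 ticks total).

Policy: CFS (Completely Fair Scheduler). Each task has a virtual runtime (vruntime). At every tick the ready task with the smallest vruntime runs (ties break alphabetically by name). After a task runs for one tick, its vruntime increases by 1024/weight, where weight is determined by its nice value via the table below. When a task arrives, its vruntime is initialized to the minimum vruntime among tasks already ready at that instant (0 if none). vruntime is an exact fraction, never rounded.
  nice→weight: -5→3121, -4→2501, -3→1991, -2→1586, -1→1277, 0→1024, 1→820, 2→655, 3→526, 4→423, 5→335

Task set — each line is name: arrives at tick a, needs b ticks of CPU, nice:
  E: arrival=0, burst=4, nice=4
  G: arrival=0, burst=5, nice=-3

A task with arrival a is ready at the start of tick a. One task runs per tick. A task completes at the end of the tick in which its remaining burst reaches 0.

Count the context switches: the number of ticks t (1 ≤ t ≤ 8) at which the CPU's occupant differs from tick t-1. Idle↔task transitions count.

context switches = 2

t=0: vr[E=0 G=0] → run E
t=1: vr[E=1024/423 G=0] → run G
t=2: vr[E=1024/423 G=1024/1991] → run G
t=3: vr[E=1024/423 G=2048/1991] → run G
t=4: vr[E=1024/423 G=3072/1991] → run G
t=5: vr[E=1024/423 G=4096/1991] → run G
t=6: vr[E=1024/423] → run E
t=7: vr[E=2048/423] → run E
t=8: vr[E=1024/141] → run E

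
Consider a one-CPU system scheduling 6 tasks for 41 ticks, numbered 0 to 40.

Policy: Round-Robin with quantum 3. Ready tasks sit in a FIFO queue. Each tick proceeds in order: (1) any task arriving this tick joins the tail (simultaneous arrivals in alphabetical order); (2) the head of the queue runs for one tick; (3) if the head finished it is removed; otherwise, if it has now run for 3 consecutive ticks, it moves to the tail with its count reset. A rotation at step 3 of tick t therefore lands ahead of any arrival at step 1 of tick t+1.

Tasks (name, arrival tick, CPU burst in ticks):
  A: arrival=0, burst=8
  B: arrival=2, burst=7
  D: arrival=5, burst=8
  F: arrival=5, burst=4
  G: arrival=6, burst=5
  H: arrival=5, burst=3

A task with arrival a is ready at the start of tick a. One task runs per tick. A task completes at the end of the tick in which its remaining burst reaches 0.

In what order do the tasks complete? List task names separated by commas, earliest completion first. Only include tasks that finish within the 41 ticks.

t=0: queue=[A] q_used=0 → run A
t=1: queue=[A] q_used=1 → run A
t=2: queue=[A,B] q_used=2 → run A
t=3: queue=[B,A] q_used=0 → run B
t=4: queue=[B,A] q_used=1 → run B
t=5: queue=[B,A,D,F,H] q_used=2 → run B
t=6: queue=[A,D,F,H,B,G] q_used=0 → run A
t=7: queue=[A,D,F,H,B,G] q_used=1 → run A
t=8: queue=[A,D,F,H,B,G] q_used=2 → run A
t=9: queue=[D,F,H,B,G,A] q_used=0 → run D
t=10: queue=[D,F,H,B,G,A] q_used=1 → run D
t=11: queue=[D,F,H,B,G,A] q_used=2 → run D
t=12: queue=[F,H,B,G,A,D] q_used=0 → run F
t=13: queue=[F,H,B,G,A,D] q_used=1 → run F
t=14: queue=[F,H,B,G,A,D] q_used=2 → run F
t=15: queue=[H,B,G,A,D,F] q_used=0 → run H
t=16: queue=[H,B,G,A,D,F] q_used=1 → run H
t=17: queue=[H,B,G,A,D,F] q_used=2 → run H
t=18: queue=[B,G,A,D,F] q_used=0 → run B
t=19: queue=[B,G,A,D,F] q_used=1 → run B
t=20: queue=[B,G,A,D,F] q_used=2 → run B
t=21: queue=[G,A,D,F,B] q_used=0 → run G
t=22: queue=[G,A,D,F,B] q_used=1 → run G
t=23: queue=[G,A,D,F,B] q_used=2 → run G
t=24: queue=[A,D,F,B,G] q_used=0 → run A
t=25: queue=[A,D,F,B,G] q_used=1 → run A
t=26: queue=[D,F,B,G] q_used=0 → run D
t=27: queue=[D,F,B,G] q_used=1 → run D
t=28: queue=[D,F,B,G] q_used=2 → run D
t=29: queue=[F,B,G,D] q_used=0 → run F
t=30: queue=[B,G,D] q_used=0 → run B
t=31: queue=[G,D] q_used=0 → run G
t=32: queue=[G,D] q_used=1 → run G
t=33: queue=[D] q_used=0 → run D
t=34: queue=[D] q_used=1 → run D
t=35: (idle)
t=36: (idle)
t=37: (idle)
t=38: (idle)
t=39: (idle)
t=40: (idle)

completion order = H, A, F, B, G, D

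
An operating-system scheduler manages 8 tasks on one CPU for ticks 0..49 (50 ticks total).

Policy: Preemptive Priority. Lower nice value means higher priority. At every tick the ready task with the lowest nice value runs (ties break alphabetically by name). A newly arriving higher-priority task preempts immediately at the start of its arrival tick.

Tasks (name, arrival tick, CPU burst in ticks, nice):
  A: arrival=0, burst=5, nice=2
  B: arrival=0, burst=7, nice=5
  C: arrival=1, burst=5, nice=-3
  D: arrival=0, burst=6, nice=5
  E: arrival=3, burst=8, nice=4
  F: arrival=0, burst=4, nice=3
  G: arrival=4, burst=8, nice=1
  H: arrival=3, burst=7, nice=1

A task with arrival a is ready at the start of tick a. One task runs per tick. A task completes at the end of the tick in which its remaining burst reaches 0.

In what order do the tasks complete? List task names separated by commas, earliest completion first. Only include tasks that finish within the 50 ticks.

completion order = C, G, H, A, F, E, B, D

t=0: ready={A,B,D,F} → run A
t=1: ready={A,B,C,D,F} → run C
t=2: ready={A,B,C,D,F} → run C
t=3: ready={A,B,C,D,E,F,H} → run C
t=4: ready={A,B,C,D,E,F,G,H} → run C
t=5: ready={A,B,C,D,E,F,G,H} → run C
t=6: ready={A,B,D,E,F,G,H} → run G
t=7: ready={A,B,D,E,F,G,H} → run G
t=8: ready={A,B,D,E,F,G,H} → run G
t=9: ready={A,B,D,E,F,G,H} → run G
t=10: ready={A,B,D,E,F,G,H} → run G
t=11: ready={A,B,D,E,F,G,H} → run G
t=12: ready={A,B,D,E,F,G,H} → run G
t=13: ready={A,B,D,E,F,G,H} → run G
t=14: ready={A,B,D,E,F,H} → run H
t=15: ready={A,B,D,E,F,H} → run H
t=16: ready={A,B,D,E,F,H} → run H
t=17: ready={A,B,D,E,F,H} → run H
t=18: ready={A,B,D,E,F,H} → run H
t=19: ready={A,B,D,E,F,H} → run H
t=20: ready={A,B,D,E,F,H} → run H
t=21: ready={A,B,D,E,F} → run A
t=22: ready={A,B,D,E,F} → run A
t=23: ready={A,B,D,E,F} → run A
t=24: ready={A,B,D,E,F} → run A
t=25: ready={B,D,E,F} → run F
t=26: ready={B,D,E,F} → run F
t=27: ready={B,D,E,F} → run F
t=28: ready={B,D,E,F} → run F
t=29: ready={B,D,E} → run E
t=30: ready={B,D,E} → run E
t=31: ready={B,D,E} → run E
t=32: ready={B,D,E} → run E
t=33: ready={B,D,E} → run E
t=34: ready={B,D,E} → run E
t=35: ready={B,D,E} → run E
t=36: ready={B,D,E} → run E
t=37: ready={B,D} → run B
t=38: ready={B,D} → run B
t=39: ready={B,D} → run B
t=40: ready={B,D} → run B
t=41: ready={B,D} → run B
t=42: ready={B,D} → run B
t=43: ready={B,D} → run B
t=44: ready={D} → run D
t=45: ready={D} → run D
t=46: ready={D} → run D
t=47: ready={D} → run D
t=48: ready={D} → run D
t=49: ready={D} → run D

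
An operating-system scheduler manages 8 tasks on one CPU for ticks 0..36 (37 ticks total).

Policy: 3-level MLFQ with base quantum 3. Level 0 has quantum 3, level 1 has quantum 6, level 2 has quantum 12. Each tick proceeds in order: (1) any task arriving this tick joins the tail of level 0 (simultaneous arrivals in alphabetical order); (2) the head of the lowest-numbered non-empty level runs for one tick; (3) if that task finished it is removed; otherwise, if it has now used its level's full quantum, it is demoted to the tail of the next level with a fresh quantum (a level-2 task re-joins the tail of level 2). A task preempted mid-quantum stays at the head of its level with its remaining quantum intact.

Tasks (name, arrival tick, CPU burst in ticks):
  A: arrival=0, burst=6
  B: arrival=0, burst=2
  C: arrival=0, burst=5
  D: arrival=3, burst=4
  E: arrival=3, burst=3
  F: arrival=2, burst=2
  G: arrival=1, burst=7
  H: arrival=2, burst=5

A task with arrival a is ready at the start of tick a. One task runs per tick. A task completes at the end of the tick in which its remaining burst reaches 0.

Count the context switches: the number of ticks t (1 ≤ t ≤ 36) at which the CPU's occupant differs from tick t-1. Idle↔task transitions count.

t=0: L0/L1/L2 = ABC/-/- → run A
t=1: L0/L1/L2 = ABCG/-/- → run A
t=2: L0/L1/L2 = ABCGFH/-/- → run A
t=3: L0/L1/L2 = BCGFHDE/A/- → run B
t=4: L0/L1/L2 = BCGFHDE/A/- → run B
t=5: L0/L1/L2 = CGFHDE/A/- → run C
t=6: L0/L1/L2 = CGFHDE/A/- → run C
t=7: L0/L1/L2 = CGFHDE/A/- → run C
t=8: L0/L1/L2 = GFHDE/AC/- → run G
t=9: L0/L1/L2 = GFHDE/AC/- → run G
t=10: L0/L1/L2 = GFHDE/AC/- → run G
t=11: L0/L1/L2 = FHDE/ACG/- → run F
t=12: L0/L1/L2 = FHDE/ACG/- → run F
t=13: L0/L1/L2 = HDE/ACG/- → run H
t=14: L0/L1/L2 = HDE/ACG/- → run H
t=15: L0/L1/L2 = HDE/ACG/- → run H
t=16: L0/L1/L2 = DE/ACGH/- → run D
t=17: L0/L1/L2 = DE/ACGH/- → run D
t=18: L0/L1/L2 = DE/ACGH/- → run D
t=19: L0/L1/L2 = E/ACGHD/- → run E
t=20: L0/L1/L2 = E/ACGHD/- → run E
t=21: L0/L1/L2 = E/ACGHD/- → run E
t=22: L0/L1/L2 = -/ACGHD/- → run A
t=23: L0/L1/L2 = -/ACGHD/- → run A
t=24: L0/L1/L2 = -/ACGHD/- → run A
t=25: L0/L1/L2 = -/CGHD/- → run C
t=26: L0/L1/L2 = -/CGHD/- → run C
t=27: L0/L1/L2 = -/GHD/- → run G
t=28: L0/L1/L2 = -/GHD/- → run G
t=29: L0/L1/L2 = -/GHD/- → run G
t=30: L0/L1/L2 = -/GHD/- → run G
t=31: L0/L1/L2 = -/HD/- → run H
t=32: L0/L1/L2 = -/HD/- → run H
t=33: L0/L1/L2 = -/D/- → run D
t=34: (idle)
t=35: (idle)
t=36: (idle)

context switches = 13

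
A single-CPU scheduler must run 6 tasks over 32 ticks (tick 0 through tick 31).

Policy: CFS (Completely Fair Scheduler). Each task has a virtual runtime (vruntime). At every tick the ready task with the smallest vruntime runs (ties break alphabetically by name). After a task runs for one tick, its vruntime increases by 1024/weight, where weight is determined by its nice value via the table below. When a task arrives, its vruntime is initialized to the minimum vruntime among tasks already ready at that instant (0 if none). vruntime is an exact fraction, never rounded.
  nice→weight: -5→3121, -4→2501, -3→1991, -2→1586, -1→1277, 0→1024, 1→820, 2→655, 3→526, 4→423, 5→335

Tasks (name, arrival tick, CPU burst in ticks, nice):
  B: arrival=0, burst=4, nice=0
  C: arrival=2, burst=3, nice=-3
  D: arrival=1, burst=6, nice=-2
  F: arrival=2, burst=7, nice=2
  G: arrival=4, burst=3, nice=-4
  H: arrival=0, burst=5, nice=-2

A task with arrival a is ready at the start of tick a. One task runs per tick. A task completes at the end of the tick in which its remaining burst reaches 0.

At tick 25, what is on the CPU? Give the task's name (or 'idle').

t=0: vr[B=0 H=0] → run B
t=1: vr[B=1 D=0 H=0] → run D
t=2: vr[B=1 C=0 D=512/793 F=0 H=0] → run C
t=3: vr[B=1 C=1024/1991 D=512/793 F=0 H=0] → run F
t=4: vr[B=1 C=1024/1991 D=512/793 F=1024/655 G=0 H=0] → run G
t=5: vr[B=1 C=1024/1991 D=512/793 F=1024/655 G=1024/2501 H=0] → run H
t=6: vr[B=1 C=1024/1991 D=512/793 F=1024/655 G=1024/2501 H=512/793] → run G
t=7: vr[B=1 C=1024/1991 D=512/793 F=1024/655 G=2048/2501 H=512/793] → run C
t=8: vr[B=1 C=2048/1991 D=512/793 F=1024/655 G=2048/2501 H=512/793] → run D
t=9: vr[B=1 C=2048/1991 D=1024/793 F=1024/655 G=2048/2501 H=512/793] → run H
t=10: vr[B=1 C=2048/1991 D=1024/793 F=1024/655 G=2048/2501 H=1024/793] → run G
t=11: vr[B=1 C=2048/1991 D=1024/793 F=1024/655 H=1024/793] → run B
t=12: vr[B=2 C=2048/1991 D=1024/793 F=1024/655 H=1024/793] → run C
t=13: vr[B=2 D=1024/793 F=1024/655 H=1024/793] → run D
t=14: vr[B=2 D=1536/793 F=1024/655 H=1024/793] → run H
t=15: vr[B=2 D=1536/793 F=1024/655 H=1536/793] → run F
t=16: vr[B=2 D=1536/793 F=2048/655 H=1536/793] → run D
t=17: vr[B=2 D=2048/793 F=2048/655 H=1536/793] → run H
t=18: vr[B=2 D=2048/793 F=2048/655 H=2048/793] → run B
t=19: vr[B=3 D=2048/793 F=2048/655 H=2048/793] → run D
t=20: vr[B=3 D=2560/793 F=2048/655 H=2048/793] → run H
t=21: vr[B=3 D=2560/793 F=2048/655] → run B
t=22: vr[D=2560/793 F=2048/655] → run F
t=23: vr[D=2560/793 F=3072/655] → run D
t=24: vr[F=3072/655] → run F
t=25: vr[F=4096/655] → run F
t=26: vr[F=1024/131] → run F
t=27: vr[F=6144/655] → run F
t=28: (idle)
t=29: (idle)
t=30: (idle)
t=31: (idle)

running at tick 25 = F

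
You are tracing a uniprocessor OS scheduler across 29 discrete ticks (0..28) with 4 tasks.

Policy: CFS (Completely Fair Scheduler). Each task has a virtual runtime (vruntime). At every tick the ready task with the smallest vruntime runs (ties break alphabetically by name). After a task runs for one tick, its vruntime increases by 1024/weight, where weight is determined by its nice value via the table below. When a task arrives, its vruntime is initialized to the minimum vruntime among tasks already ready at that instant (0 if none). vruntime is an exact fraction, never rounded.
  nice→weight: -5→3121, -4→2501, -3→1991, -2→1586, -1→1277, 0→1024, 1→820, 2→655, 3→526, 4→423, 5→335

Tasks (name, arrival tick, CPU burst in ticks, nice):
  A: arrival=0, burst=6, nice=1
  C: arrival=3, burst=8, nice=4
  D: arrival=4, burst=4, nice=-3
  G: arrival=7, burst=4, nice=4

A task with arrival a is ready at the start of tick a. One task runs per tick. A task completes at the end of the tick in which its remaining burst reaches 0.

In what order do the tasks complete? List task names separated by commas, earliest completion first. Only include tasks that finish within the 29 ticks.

completion order = D, A, G, C

t=0: vr[A=0] → run A
t=1: vr[A=256/205] → run A
t=2: vr[A=512/205] → run A
t=3: vr[A=768/205 C=768/205] → run A
t=4: vr[A=1024/205 C=768/205 D=768/205] → run C
t=5: vr[A=1024/205 C=534784/86715 D=768/205] → run D
t=6: vr[A=1024/205 C=534784/86715 D=1739008/408155] → run D
t=7: vr[A=1024/205 C=534784/86715 D=1948928/408155 G=1948928/408155] → run D
t=8: vr[A=1024/205 C=534784/86715 D=2158848/408155 G=1948928/408155] → run G
t=9: vr[A=1024/205 C=534784/86715 D=2158848/408155 G=1242347264/172649565] → run A
t=10: vr[A=256/41 C=534784/86715 D=2158848/408155 G=1242347264/172649565] → run D
t=11: vr[A=256/41 C=534784/86715 G=1242347264/172649565] → run C
t=12: vr[A=256/41 C=744704/86715 G=1242347264/172649565] → run A
t=13: vr[C=744704/86715 G=1242347264/172649565] → run G
t=14: vr[C=744704/86715 G=1660297984/172649565] → run C
t=15: vr[C=318208/28905 G=1660297984/172649565] → run G
t=16: vr[C=318208/28905 G=692749568/57549855] → run C
t=17: vr[C=1164544/86715 G=692749568/57549855] → run G
t=18: vr[C=1164544/86715] → run C
t=19: vr[C=1374464/86715] → run C
t=20: vr[C=528128/28905] → run C
t=21: vr[C=1794304/86715] → run C
t=22: (idle)
t=23: (idle)
t=24: (idle)
t=25: (idle)
t=26: (idle)
t=27: (idle)
t=28: (idle)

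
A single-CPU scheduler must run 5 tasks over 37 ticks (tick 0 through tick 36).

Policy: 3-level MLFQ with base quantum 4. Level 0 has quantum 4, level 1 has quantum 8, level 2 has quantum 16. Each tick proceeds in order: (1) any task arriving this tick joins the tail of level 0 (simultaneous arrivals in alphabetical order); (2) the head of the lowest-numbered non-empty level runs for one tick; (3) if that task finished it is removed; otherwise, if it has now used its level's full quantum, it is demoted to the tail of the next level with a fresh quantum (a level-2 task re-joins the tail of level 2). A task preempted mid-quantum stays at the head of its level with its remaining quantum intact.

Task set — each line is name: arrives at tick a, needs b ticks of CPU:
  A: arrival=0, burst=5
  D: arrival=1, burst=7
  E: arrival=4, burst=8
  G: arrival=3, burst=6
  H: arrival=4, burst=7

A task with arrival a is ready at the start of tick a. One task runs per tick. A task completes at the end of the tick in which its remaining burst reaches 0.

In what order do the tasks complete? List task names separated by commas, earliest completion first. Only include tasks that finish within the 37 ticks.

completion order = A, D, G, E, H

t=0: L0/L1/L2 = A/-/- → run A
t=1: L0/L1/L2 = AD/-/- → run A
t=2: L0/L1/L2 = AD/-/- → run A
t=3: L0/L1/L2 = ADG/-/- → run A
t=4: L0/L1/L2 = DGEH/A/- → run D
t=5: L0/L1/L2 = DGEH/A/- → run D
t=6: L0/L1/L2 = DGEH/A/- → run D
t=7: L0/L1/L2 = DGEH/A/- → run D
t=8: L0/L1/L2 = GEH/AD/- → run G
t=9: L0/L1/L2 = GEH/AD/- → run G
t=10: L0/L1/L2 = GEH/AD/- → run G
t=11: L0/L1/L2 = GEH/AD/- → run G
t=12: L0/L1/L2 = EH/ADG/- → run E
t=13: L0/L1/L2 = EH/ADG/- → run E
t=14: L0/L1/L2 = EH/ADG/- → run E
t=15: L0/L1/L2 = EH/ADG/- → run E
t=16: L0/L1/L2 = H/ADGE/- → run H
t=17: L0/L1/L2 = H/ADGE/- → run H
t=18: L0/L1/L2 = H/ADGE/- → run H
t=19: L0/L1/L2 = H/ADGE/- → run H
t=20: L0/L1/L2 = -/ADGEH/- → run A
t=21: L0/L1/L2 = -/DGEH/- → run D
t=22: L0/L1/L2 = -/DGEH/- → run D
t=23: L0/L1/L2 = -/DGEH/- → run D
t=24: L0/L1/L2 = -/GEH/- → run G
t=25: L0/L1/L2 = -/GEH/- → run G
t=26: L0/L1/L2 = -/EH/- → run E
t=27: L0/L1/L2 = -/EH/- → run E
t=28: L0/L1/L2 = -/EH/- → run E
t=29: L0/L1/L2 = -/EH/- → run E
t=30: L0/L1/L2 = -/H/- → run H
t=31: L0/L1/L2 = -/H/- → run H
t=32: L0/L1/L2 = -/H/- → run H
t=33: (idle)
t=34: (idle)
t=35: (idle)
t=36: (idle)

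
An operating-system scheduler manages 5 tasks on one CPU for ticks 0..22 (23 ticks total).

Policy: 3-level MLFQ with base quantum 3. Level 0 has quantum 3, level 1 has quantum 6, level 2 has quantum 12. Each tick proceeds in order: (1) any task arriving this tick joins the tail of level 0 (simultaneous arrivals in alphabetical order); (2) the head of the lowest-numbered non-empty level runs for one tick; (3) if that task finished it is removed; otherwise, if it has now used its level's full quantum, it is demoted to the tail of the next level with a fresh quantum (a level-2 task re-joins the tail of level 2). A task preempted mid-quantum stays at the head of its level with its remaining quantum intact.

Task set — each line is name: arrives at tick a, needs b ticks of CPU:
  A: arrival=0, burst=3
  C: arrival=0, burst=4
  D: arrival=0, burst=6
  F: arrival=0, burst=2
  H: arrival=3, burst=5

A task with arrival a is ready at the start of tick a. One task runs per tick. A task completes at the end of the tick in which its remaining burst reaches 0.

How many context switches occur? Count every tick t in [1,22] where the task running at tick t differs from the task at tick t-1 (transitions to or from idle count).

t=0: L0/L1/L2 = ACDF/-/- → run A
t=1: L0/L1/L2 = ACDF/-/- → run A
t=2: L0/L1/L2 = ACDF/-/- → run A
t=3: L0/L1/L2 = CDFH/-/- → run C
t=4: L0/L1/L2 = CDFH/-/- → run C
t=5: L0/L1/L2 = CDFH/-/- → run C
t=6: L0/L1/L2 = DFH/C/- → run D
t=7: L0/L1/L2 = DFH/C/- → run D
t=8: L0/L1/L2 = DFH/C/- → run D
t=9: L0/L1/L2 = FH/CD/- → run F
t=10: L0/L1/L2 = FH/CD/- → run F
t=11: L0/L1/L2 = H/CD/- → run H
t=12: L0/L1/L2 = H/CD/- → run H
t=13: L0/L1/L2 = H/CD/- → run H
t=14: L0/L1/L2 = -/CDH/- → run C
t=15: L0/L1/L2 = -/DH/- → run D
t=16: L0/L1/L2 = -/DH/- → run D
t=17: L0/L1/L2 = -/DH/- → run D
t=18: L0/L1/L2 = -/H/- → run H
t=19: L0/L1/L2 = -/H/- → run H
t=20: (idle)
t=21: (idle)
t=22: (idle)

context switches = 8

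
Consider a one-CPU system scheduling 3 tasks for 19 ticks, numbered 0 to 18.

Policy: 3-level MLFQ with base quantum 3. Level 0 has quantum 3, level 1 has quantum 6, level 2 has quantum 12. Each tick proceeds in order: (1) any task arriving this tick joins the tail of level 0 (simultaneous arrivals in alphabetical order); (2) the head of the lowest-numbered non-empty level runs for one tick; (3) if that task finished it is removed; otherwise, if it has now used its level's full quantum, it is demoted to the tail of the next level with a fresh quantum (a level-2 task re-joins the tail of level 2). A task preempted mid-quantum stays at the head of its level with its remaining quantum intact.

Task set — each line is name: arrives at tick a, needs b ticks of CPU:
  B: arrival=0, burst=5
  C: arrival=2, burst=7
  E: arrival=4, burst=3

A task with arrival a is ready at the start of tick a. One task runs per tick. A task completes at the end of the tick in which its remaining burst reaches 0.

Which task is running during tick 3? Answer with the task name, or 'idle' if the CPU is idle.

t=0: L0/L1/L2 = B/-/- → run B
t=1: L0/L1/L2 = B/-/- → run B
t=2: L0/L1/L2 = BC/-/- → run B
t=3: L0/L1/L2 = C/B/- → run C
t=4: L0/L1/L2 = CE/B/- → run C
t=5: L0/L1/L2 = CE/B/- → run C
t=6: L0/L1/L2 = E/BC/- → run E
t=7: L0/L1/L2 = E/BC/- → run E
t=8: L0/L1/L2 = E/BC/- → run E
t=9: L0/L1/L2 = -/BC/- → run B
t=10: L0/L1/L2 = -/BC/- → run B
t=11: L0/L1/L2 = -/C/- → run C
t=12: L0/L1/L2 = -/C/- → run C
t=13: L0/L1/L2 = -/C/- → run C
t=14: L0/L1/L2 = -/C/- → run C
t=15: (idle)
t=16: (idle)
t=17: (idle)
t=18: (idle)

running at tick 3 = C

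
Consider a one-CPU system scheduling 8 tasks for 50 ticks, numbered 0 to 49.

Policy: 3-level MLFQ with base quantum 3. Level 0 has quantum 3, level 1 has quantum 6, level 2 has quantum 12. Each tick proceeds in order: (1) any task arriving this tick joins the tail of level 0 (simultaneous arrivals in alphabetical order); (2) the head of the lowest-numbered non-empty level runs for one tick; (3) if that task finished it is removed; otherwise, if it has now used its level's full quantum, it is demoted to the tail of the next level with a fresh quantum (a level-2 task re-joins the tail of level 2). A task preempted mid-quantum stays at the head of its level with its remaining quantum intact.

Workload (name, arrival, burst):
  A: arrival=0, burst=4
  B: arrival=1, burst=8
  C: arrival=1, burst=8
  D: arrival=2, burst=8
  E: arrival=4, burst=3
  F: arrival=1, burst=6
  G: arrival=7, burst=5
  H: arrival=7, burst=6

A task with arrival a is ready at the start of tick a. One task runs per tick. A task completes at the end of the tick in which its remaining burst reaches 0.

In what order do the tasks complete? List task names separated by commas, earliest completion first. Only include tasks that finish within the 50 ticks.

completion order = E, A, B, C, F, D, G, H

t=0: L0/L1/L2 = A/-/- → run A
t=1: L0/L1/L2 = ABCF/-/- → run A
t=2: L0/L1/L2 = ABCFD/-/- → run A
t=3: L0/L1/L2 = BCFD/A/- → run B
t=4: L0/L1/L2 = BCFDE/A/- → run B
t=5: L0/L1/L2 = BCFDE/A/- → run B
t=6: L0/L1/L2 = CFDE/AB/- → run C
t=7: L0/L1/L2 = CFDEGH/AB/- → run C
t=8: L0/L1/L2 = CFDEGH/AB/- → run C
t=9: L0/L1/L2 = FDEGH/ABC/- → run F
t=10: L0/L1/L2 = FDEGH/ABC/- → run F
t=11: L0/L1/L2 = FDEGH/ABC/- → run F
t=12: L0/L1/L2 = DEGH/ABCF/- → run D
t=13: L0/L1/L2 = DEGH/ABCF/- → run D
t=14: L0/L1/L2 = DEGH/ABCF/- → run D
t=15: L0/L1/L2 = EGH/ABCFD/- → run E
t=16: L0/L1/L2 = EGH/ABCFD/- → run E
t=17: L0/L1/L2 = EGH/ABCFD/- → run E
t=18: L0/L1/L2 = GH/ABCFD/- → run G
t=19: L0/L1/L2 = GH/ABCFD/- → run G
t=20: L0/L1/L2 = GH/ABCFD/- → run G
t=21: L0/L1/L2 = H/ABCFDG/- → run H
t=22: L0/L1/L2 = H/ABCFDG/- → run H
t=23: L0/L1/L2 = H/ABCFDG/- → run H
t=24: L0/L1/L2 = -/ABCFDGH/- → run A
t=25: L0/L1/L2 = -/BCFDGH/- → run B
t=26: L0/L1/L2 = -/BCFDGH/- → run B
t=27: L0/L1/L2 = -/BCFDGH/- → run B
t=28: L0/L1/L2 = -/BCFDGH/- → run B
t=29: L0/L1/L2 = -/BCFDGH/- → run B
t=30: L0/L1/L2 = -/CFDGH/- → run C
t=31: L0/L1/L2 = -/CFDGH/- → run C
t=32: L0/L1/L2 = -/CFDGH/- → run C
t=33: L0/L1/L2 = -/CFDGH/- → run C
t=34: L0/L1/L2 = -/CFDGH/- → run C
t=35: L0/L1/L2 = -/FDGH/- → run F
t=36: L0/L1/L2 = -/FDGH/- → run F
t=37: L0/L1/L2 = -/FDGH/- → run F
t=38: L0/L1/L2 = -/DGH/- → run D
t=39: L0/L1/L2 = -/DGH/- → run D
t=40: L0/L1/L2 = -/DGH/- → run D
t=41: L0/L1/L2 = -/DGH/- → run D
t=42: L0/L1/L2 = -/DGH/- → run D
t=43: L0/L1/L2 = -/GH/- → run G
t=44: L0/L1/L2 = -/GH/- → run G
t=45: L0/L1/L2 = -/H/- → run H
t=46: L0/L1/L2 = -/H/- → run H
t=47: L0/L1/L2 = -/H/- → run H
t=48: (idle)
t=49: (idle)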